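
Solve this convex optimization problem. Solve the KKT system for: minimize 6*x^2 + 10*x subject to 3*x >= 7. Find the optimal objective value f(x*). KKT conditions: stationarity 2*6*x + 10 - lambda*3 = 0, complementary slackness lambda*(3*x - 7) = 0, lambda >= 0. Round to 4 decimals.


Step 1: Try lambda = 0 (constraint inactive).
x_unc = -10/(2*6) = -0.8333
Check: 3*-0.8333 = -2.4999 < 7 -- violated!
Step 2: Constraint must be active: 3*x = 7
x* = 7/3 = 2.3333 (rounded; the exact value 7/3 is used below)
lambda = (2*6*(7/3) + 10)/3 = 12.6667
Step 3: Compute optimal value.
f(x*) = 6*(7/3)^2 + 10*(7/3) = 56.0


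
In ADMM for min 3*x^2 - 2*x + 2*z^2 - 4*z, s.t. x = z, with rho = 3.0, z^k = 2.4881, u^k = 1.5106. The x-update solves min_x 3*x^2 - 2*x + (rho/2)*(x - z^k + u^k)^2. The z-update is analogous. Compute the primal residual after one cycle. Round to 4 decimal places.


ADMM iteration with rho = 3.0, z^k = 2.4881, u^k = 1.5106
Step 1: x-update.
Minimize 3*x^2 - 2*x + (3.0/2)*(x - 2.4881 + 1.5106)^2
FOC: (2*3 + 3.0)*x = 2 + 3.0*(2.4881 - 1.5106)
x^{k+1} = 0.5481
Step 2: z-update.
Minimize 2*z^2 - 4*z + (3.0/2)*(0.5481 - z + 1.5106)^2
FOC: (2*2 + 3.0)*z = 4 + 3.0*(0.5481 + 1.5106)
z^{k+1} = 1.4537
Step 3: u-update.
u^{k+1} = 1.5106 + 0.5481 - 1.4537 = 0.6049
Step 4: Primal residual = |0.5481 - 1.4537| = 0.9057


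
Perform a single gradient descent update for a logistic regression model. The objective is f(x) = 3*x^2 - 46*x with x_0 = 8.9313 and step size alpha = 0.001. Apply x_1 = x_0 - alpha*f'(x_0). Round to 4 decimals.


We compute the gradient at x_0 and apply the update.
f'(x) = 6*x - 46
f'(8.9313) = 6*8.9313 - 46 = 7.5878
x_1 = 8.9313 - 0.001*7.5878 = 8.9237


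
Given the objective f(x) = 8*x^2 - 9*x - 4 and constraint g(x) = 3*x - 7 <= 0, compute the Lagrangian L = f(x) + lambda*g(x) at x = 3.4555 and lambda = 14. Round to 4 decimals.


Step 1: Evaluate f(x).
f(3.4555) = 8*3.4555^2 - 9*3.4555 - 4 = 60.4243
Step 2: Evaluate g(x).
g(3.4555) = 3*3.4555 - 7 = 3.3665
Step 3: Compute Lagrangian.
L = 60.4243 + 14*3.3665 = 107.5553


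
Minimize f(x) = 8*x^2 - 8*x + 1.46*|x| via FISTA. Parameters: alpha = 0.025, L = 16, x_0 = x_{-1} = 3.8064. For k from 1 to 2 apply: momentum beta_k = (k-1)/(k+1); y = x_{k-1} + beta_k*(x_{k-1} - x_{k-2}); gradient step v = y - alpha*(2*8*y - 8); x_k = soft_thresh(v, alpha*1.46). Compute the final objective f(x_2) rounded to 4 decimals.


FISTA on f(x) = 8*x^2 - 8*x + 1.46*|x|
L = 16, alpha = 0.025
Iteration 1: beta = 0.0, y = 3.8064 + 0.0*(3.8064 - 3.8064) = 3.8064
  grad(y) = 52.9024, v = y - alpha*grad = 2.4838
  prox(v) = soft_thresh(2.4838, 0.0365) = 2.4473
Iteration 2: beta = 0.3333, y = 2.4473 + 0.3333*(2.4473 - 3.8064) = 1.9943
  grad(y) = 23.9091, v = y - alpha*grad = 1.3966
  prox(v) = soft_thresh(1.3966, 0.0365) = 1.3601
f(x_2) = 8*1.3601^2 - 8*1.3601 + 1.46*|1.3601| = 5.9038


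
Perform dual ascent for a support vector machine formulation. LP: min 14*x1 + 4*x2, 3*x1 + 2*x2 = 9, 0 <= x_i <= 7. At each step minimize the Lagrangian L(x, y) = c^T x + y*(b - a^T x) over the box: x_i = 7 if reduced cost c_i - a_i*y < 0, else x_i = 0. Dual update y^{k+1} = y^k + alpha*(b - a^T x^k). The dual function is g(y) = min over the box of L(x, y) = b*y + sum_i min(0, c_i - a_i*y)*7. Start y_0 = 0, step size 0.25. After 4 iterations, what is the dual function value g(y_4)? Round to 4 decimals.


Dual ascent for LP: min 14*x1 + 4*x2, 3*x1 + 2*x2 = 9, 0 <= x_i <= 7
Step 1: y^k = 0.0, reduced costs: (14.0, 4.0)
  x^k = (0.0, 0.0), subgradient = b - a^T x = 9.0
  y^{k+1} = 0.0 + 0.25*9.0 = 2.25
Step 2: y^k = 2.25, reduced costs: (7.25, -0.5)
  x^k = (0.0, 7.0), subgradient = b - a^T x = -5.0
  y^{k+1} = 2.25 + 0.25*-5.0 = 1.0
Step 3: y^k = 1.0, reduced costs: (11.0, 2.0)
  x^k = (0.0, 0.0), subgradient = b - a^T x = 9.0
  y^{k+1} = 1.0 + 0.25*9.0 = 3.25
Step 4: y^k = 3.25, reduced costs: (4.25, -2.5)
  x^k = (0.0, 7.0), subgradient = b - a^T x = -5.0
  y^{k+1} = 3.25 + 0.25*-5.0 = 2.0
Dual objective at y_4 = 2.0: reduced costs (8.0, 0.0), box minimizer x = (0.0, 0.0)
g(y_4) = b*y + (c1 - a1*y)*x1 + (c2 - a2*y)*x2 = 9*2.0 + 8.0*0.0 + 0.0*0.0 = 18.0 + 0.0 + 0.0 = 18.0


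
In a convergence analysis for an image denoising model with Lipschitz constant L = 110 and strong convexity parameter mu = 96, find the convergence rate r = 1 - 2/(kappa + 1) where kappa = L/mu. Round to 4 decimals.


Step 1: Compute the condition number.
kappa = L/mu = 110/96 = 1.1458
Step 2: Compute the convergence rate.
r = 1 - 2/(kappa + 1) = 1 - 2*mu/(L + mu) = (L - mu)/(L + mu) = 14/206 = 0.068


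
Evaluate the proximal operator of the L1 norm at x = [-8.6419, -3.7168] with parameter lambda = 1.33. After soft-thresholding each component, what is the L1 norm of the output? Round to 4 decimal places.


Soft-thresholding with lambda = 1.33:
prox(-8.6419) = sign(-8.6419)*max(|-8.6419| - 1.33, 0) = -7.3119
prox(-3.7168) = sign(-3.7168)*max(|-3.7168| - 1.33, 0) = -2.3868
prox(x) = [-7.3119, -2.3868]
||prox(x)||_1 = 7.3119 + 2.3868 = 9.6987


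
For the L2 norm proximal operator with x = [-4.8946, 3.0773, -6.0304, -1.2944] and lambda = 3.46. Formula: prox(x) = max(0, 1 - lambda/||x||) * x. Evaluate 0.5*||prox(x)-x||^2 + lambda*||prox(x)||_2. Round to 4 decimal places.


Step 1: Compute ||x||.
||x|| = 8.4539
Step 2: Compute scaling factor.
scale = max(0, 1 - 3.46/8.4539) = 0.5907
Step 3: prox(x) = [-2.8913, 1.8178, -3.5623, -0.7646]
||prox(x)|| = 4.9939
Step 4: Proximal objective.
0.5*||prox-x||^2 = 5.9858
lambda*||prox|| = 17.2789
Total = 23.2646


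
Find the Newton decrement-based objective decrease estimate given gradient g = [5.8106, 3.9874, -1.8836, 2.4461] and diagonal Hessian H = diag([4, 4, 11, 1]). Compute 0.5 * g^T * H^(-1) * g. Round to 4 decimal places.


Step 1: H is diagonal, so H^(-1) * g = [1.4527, 0.9969, -0.1712, 2.4461].
Step 2: g^T H^(-1) g = sum_i g_i^2 / H_ii
  = (5.8106)^2/4 + (3.9874)^2/4 + (-1.8836)^2/11 + (2.4461)^2/1
  = 8.4408 + 3.9748 + 0.3225 + 5.9834 = 18.7216
Step 3: Objective decrease = 0.5 * g^T H^(-1) g = 9.3608


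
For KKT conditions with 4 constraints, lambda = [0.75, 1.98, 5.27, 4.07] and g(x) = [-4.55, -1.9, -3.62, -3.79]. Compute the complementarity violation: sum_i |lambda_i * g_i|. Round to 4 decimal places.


KKT complementary slackness check:
lambda_1 * g_1 = 0.75 * -4.55 = -3.4125
lambda_2 * g_2 = 1.98 * -1.9 = -3.762
lambda_3 * g_3 = 5.27 * -3.62 = -19.0774
lambda_4 * g_4 = 4.07 * -3.79 = -15.4253
Total violation = 3.4125 + 3.762 + 19.0774 + 15.4253 = 41.6772


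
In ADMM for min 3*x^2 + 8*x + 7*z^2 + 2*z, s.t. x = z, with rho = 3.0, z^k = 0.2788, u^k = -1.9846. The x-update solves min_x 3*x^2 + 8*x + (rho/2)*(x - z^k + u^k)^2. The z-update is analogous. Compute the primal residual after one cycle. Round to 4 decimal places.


ADMM iteration with rho = 3.0, z^k = 0.2788, u^k = -1.9846
Step 1: x-update.
Minimize 3*x^2 + 8*x + (3.0/2)*(x - 0.2788 - 1.9846)^2
FOC: (2*3 + 3.0)*x = -8 + 3.0*(0.2788 + 1.9846)
x^{k+1} = -0.1344
Step 2: z-update.
Minimize 7*z^2 + 2*z + (3.0/2)*(-0.1344 - z - 1.9846)^2
FOC: (2*7 + 3.0)*z = -2 + 3.0*(-0.1344 - 1.9846)
z^{k+1} = -0.4916
Step 3: u-update.
u^{k+1} = -1.9846 - 0.1344 + 0.4916 = -1.6274
Step 4: Primal residual = |-0.1344 + 0.4916| = 0.3572


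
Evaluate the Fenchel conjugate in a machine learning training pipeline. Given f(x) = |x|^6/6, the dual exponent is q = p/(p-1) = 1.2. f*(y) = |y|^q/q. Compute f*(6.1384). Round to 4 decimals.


The conjugate exponent q satisfies 1/p + 1/q = 1.
p = 6, so q = 6/(6 - 1) = 1.2
|y|^q = 6.1384^1.2 = 8.824
f*(6.1384) = 8.824 / 1.2 = 7.3533


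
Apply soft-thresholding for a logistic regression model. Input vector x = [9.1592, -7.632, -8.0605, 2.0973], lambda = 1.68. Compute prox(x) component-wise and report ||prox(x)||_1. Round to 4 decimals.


Soft-thresholding with lambda = 1.68:
prox(9.1592) = sign(9.1592)*max(|9.1592| - 1.68, 0) = 7.4792
prox(-7.632) = sign(-7.632)*max(|-7.632| - 1.68, 0) = -5.952
prox(-8.0605) = sign(-8.0605)*max(|-8.0605| - 1.68, 0) = -6.3805
prox(2.0973) = sign(2.0973)*max(|2.0973| - 1.68, 0) = 0.4173
prox(x) = [7.4792, -5.952, -6.3805, 0.4173]
||prox(x)||_1 = 7.4792 + 5.952 + 6.3805 + 0.4173 = 20.229


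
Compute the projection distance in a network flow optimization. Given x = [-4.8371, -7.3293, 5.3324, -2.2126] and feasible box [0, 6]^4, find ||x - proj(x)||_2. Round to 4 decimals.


Project each component onto [0, 6].
clip(-4.8371) = 0.0, clip(-7.3293) = 0.0, clip(5.3324) = 5.3324, clip(-2.2126) = 0.0
Projection = [0.0, 0.0, 5.3324, 0.0]
Squared diffs: [23.3975, 53.7186, 0.0, 4.8956]
Distance = sqrt(82.0117) = 9.056


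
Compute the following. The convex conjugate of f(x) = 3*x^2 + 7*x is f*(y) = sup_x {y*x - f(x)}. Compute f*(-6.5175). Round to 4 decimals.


f*(y) = sup_x {y*x - a*x^2 - b*x} = sup_x {(y-b)*x - a*x^2}
FOC: (y - b) - 2a*x = 0 => x* = (y - b)/(2a)
x* = (-6.5175 - 7)/(2*3) = -2.2529
f*(-6.5175) = (y-b)^2/(4a) = (-6.5175 - 7)^2/(4*3)
= 182.7228/12 = 15.2269


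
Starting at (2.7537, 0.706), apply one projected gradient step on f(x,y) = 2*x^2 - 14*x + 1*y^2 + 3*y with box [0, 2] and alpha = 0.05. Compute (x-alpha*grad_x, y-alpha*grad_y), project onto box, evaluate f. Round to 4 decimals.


Step 1: Compute gradient at (2.7537, 0.706).
grad_x = 2*2*2.7537 - 14 = -2.9852
grad_y = 2*1*0.706 + 3 = 4.412
Step 2: Gradient step.
x_raw = 2.7537 - 0.05*-2.9852 = 2.903
y_raw = 0.706 - 0.05*4.412 = 0.4854
Step 3: Project onto [0, 2].
x_proj = clip(2.903) = 2.0
y_proj = clip(0.4854) = 0.4854
Step 4: Evaluate f.
f(2.0, 0.4854) = -18.3082


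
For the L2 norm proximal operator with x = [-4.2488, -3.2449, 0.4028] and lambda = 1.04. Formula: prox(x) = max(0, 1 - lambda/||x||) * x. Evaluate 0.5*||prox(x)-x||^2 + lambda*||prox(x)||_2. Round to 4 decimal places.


Step 1: Compute ||x||.
||x|| = 5.3613
Step 2: Compute scaling factor.
scale = max(0, 1 - 1.04/5.3613) = 0.806
Step 3: prox(x) = [-3.4246, -2.6154, 0.3247]
||prox(x)|| = 4.3213
Step 4: Proximal objective.
0.5*||prox-x||^2 = 0.5408
lambda*||prox|| = 4.4942
Total = 5.035


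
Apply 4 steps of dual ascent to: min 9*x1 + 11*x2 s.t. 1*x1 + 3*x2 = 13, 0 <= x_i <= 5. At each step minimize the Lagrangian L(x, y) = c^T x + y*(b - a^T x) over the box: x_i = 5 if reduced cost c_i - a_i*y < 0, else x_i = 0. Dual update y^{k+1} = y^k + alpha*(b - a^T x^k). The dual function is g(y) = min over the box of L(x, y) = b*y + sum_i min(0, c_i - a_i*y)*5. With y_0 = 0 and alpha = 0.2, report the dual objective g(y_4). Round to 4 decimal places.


Dual ascent for LP: min 9*x1 + 11*x2, 1*x1 + 3*x2 = 13, 0 <= x_i <= 5
Step 1: y^k = 0.0, reduced costs: (9.0, 11.0)
  x^k = (0.0, 0.0), subgradient = b - a^T x = 13.0
  y^{k+1} = 0.0 + 0.2*13.0 = 2.6
Step 2: y^k = 2.6, reduced costs: (6.4, 3.2)
  x^k = (0.0, 0.0), subgradient = b - a^T x = 13.0
  y^{k+1} = 2.6 + 0.2*13.0 = 5.2
Step 3: y^k = 5.2, reduced costs: (3.8, -4.6)
  x^k = (0.0, 5.0), subgradient = b - a^T x = -2.0
  y^{k+1} = 5.2 + 0.2*-2.0 = 4.8
Step 4: y^k = 4.8, reduced costs: (4.2, -3.4)
  x^k = (0.0, 5.0), subgradient = b - a^T x = -2.0
  y^{k+1} = 4.8 + 0.2*-2.0 = 4.4
Dual objective at y_4 = 4.4: reduced costs (4.6, -2.2), box minimizer x = (0.0, 5.0)
g(y_4) = b*y + (c1 - a1*y)*x1 + (c2 - a2*y)*x2 = 13*4.4 + 4.6*0.0 + (-2.2)*5.0 = 57.2 + 0.0 - 11.0 = 46.2


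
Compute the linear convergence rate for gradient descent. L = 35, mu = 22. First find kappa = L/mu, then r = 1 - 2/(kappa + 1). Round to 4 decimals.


Step 1: Compute the condition number.
kappa = L/mu = 35/22 = 1.5909
Step 2: Compute the convergence rate.
r = 1 - 2/(kappa + 1) = 1 - 2*mu/(L + mu) = (L - mu)/(L + mu) = 13/57 = 0.2281


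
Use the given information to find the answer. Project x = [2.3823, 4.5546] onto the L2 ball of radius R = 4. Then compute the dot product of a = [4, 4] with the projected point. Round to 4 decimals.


Step 1: Compute ||x|| (intermediates to 6 decimals).
||x|| = sqrt(2.3823^2 + 4.5546^2) = 5.140013
Step 2: Project.
Since ||x|| > R, scale = R/||x|| = 4/5.140013 = 0.778208, proj(x) = scale * x
proj(x) = [1.853925, 3.544426]
Step 3: Dot product.
a^T * proj(x) = 4*1.853925 + 4*3.544426 = 21.5934


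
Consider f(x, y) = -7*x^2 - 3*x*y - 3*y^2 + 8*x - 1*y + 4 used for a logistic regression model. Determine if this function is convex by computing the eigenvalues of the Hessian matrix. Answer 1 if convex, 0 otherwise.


The Hessian of f(x,y) = -7*x^2 - 3*x*y - 3*y^2 + 8*x - 1*y + 4 is:
H = [[-14, -3], [-3, -6]]
Trace = -14 - 6 = -20
Determinant = -14*-6 - (-3)^2 = 75
Discriminant = (-20)^2 - 4*75 = 100.0
Eigenvalues: lambda_1 = -15.0, lambda_2 = -5.0
The function is not convex.

0


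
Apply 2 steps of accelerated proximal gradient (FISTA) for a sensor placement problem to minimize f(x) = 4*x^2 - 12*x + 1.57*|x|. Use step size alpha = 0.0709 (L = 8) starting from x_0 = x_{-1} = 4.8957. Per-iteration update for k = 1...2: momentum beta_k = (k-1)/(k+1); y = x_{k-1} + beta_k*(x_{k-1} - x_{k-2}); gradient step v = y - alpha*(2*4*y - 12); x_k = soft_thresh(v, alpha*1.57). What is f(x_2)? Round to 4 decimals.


FISTA on f(x) = 4*x^2 - 12*x + 1.57*|x|
L = 8, alpha = 0.0709
Iteration 1: beta = 0.0, y = 4.8957 + 0.0*(4.8957 - 4.8957) = 4.8957
  grad(y) = 27.1656, v = y - alpha*grad = 2.9697
  prox(v) = soft_thresh(2.9697, 0.1113) = 2.8583
Iteration 2: beta = 0.3333, y = 2.8583 + 0.3333*(2.8583 - 4.8957) = 2.1792
  grad(y) = 5.4338, v = y - alpha*grad = 1.794
  prox(v) = soft_thresh(1.794, 0.1113) = 1.6827
f(x_2) = 4*1.6827^2 - 12*1.6827 + 1.57*|1.6827| = -6.2248


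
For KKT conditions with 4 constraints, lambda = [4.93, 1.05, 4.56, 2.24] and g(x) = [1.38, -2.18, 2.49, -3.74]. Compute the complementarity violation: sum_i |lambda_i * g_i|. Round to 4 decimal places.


KKT complementary slackness check:
lambda_1 * g_1 = 4.93 * 1.38 = 6.8034
lambda_2 * g_2 = 1.05 * -2.18 = -2.289
lambda_3 * g_3 = 4.56 * 2.49 = 11.3544
lambda_4 * g_4 = 2.24 * -3.74 = -8.3776
Total violation = 6.8034 + 2.289 + 11.3544 + 8.3776 = 28.8244


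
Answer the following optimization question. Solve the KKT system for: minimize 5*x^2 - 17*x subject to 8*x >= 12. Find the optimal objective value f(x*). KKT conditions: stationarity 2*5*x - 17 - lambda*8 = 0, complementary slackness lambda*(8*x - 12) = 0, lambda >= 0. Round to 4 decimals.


Step 1: Try lambda = 0 (constraint inactive).
Stationarity: 2*5*x - 17 = 0
x* = 17/(2*5) = 1.7
Check constraint: 8*1.7 = 13.6 >= 12 -- satisfied.
Step 2: Compute optimal value.
f(x*) = 5*1.7^2 - 17*1.7 = -14.45


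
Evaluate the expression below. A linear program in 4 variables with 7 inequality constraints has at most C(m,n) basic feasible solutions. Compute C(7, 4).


Each vertex corresponds to some choice of n active constraints out of m, so the number of vertices is at most C(m, n) = m! / (n!(m-n)!).
m = 7, n = 4
Numerator: 7 * 6 * 5 * 4
Denominator: 4! = 24
C(7, 4) = 35


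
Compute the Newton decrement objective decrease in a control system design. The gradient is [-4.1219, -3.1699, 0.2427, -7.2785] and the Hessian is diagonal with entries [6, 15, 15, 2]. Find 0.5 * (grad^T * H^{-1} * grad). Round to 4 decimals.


Step 1: H is diagonal, so H^(-1) * g = [-0.687, -0.2113, 0.0162, -3.6393].
Step 2: g^T H^(-1) g = sum_i g_i^2 / H_ii
  = (-4.1219)^2/6 + (-3.1699)^2/15 + (0.2427)^2/15 + (-7.2785)^2/2
  = 2.8317 + 0.6699 + 0.0039 + 26.4883 = 29.9938
Step 3: Objective decrease = 0.5 * g^T H^(-1) g = 14.9969


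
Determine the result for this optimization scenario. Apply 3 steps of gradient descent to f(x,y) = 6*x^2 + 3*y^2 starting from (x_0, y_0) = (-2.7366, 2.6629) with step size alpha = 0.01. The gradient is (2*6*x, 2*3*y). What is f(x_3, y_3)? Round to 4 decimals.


Gradient descent on f(x,y) = 6*x^2 + 3*y^2.
Starting point: (-2.7366, 2.6629), alpha = 0.01
Step 1: grad_x = 2*6*-2.7366 = -32.8392, grad_y = 2*3*2.6629 = 15.9774
  x_1 = -2.7366 - 0.01*-32.8392 = -2.4082
  y_1 = 2.6629 - 0.01*15.9774 = 2.5031
Step 2: grad_x = 2*6*-2.4082 = -28.8985, grad_y = 2*3*2.5031 = 15.0188
  x_2 = -2.4082 - 0.01*-28.8985 = -2.1192
  y_2 = 2.5031 - 0.01*15.0188 = 2.3529
Step 3: grad_x = 2*6*-2.1192 = -25.4307, grad_y = 2*3*2.3529 = 14.1176
  x_3 = -2.1192 - 0.01*-25.4307 = -1.8649
  y_3 = 2.3529 - 0.01*14.1176 = 2.2118
f(-1.8649, 2.2118) = 6*(-1.8649)^2 + 3*2.2118^2 = 35.5432


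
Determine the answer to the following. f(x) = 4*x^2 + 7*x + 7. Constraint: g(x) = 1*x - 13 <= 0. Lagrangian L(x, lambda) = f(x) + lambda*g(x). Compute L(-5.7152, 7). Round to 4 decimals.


Step 1: Evaluate f(x).
f(-5.7152) = 4*(-5.7152)^2 + 7*(-5.7152) + 7 = 97.6476
Step 2: Evaluate g(x).
g(-5.7152) = 1*-5.7152 - 13 = -18.7152
Step 3: Compute Lagrangian.
L = 97.6476 + 7*-18.7152 = -33.3588


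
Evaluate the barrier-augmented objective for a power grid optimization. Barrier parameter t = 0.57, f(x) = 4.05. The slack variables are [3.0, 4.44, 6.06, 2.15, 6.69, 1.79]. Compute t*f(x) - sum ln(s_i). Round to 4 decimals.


Step 1: Compute log-barrier.
ln values: [1.0986, 1.4907, 1.8017, 0.7655, 1.9006, 0.5822]
phi = -(1.0986 + 1.4907 + 1.8017 + 0.7655 + 1.9006 + 0.5822) = -7.6393
Step 2: Compute augmented objective.
t*f(x) = 0.57*4.05 = 2.3085
Total = 2.3085 - 7.6393 = -5.3308


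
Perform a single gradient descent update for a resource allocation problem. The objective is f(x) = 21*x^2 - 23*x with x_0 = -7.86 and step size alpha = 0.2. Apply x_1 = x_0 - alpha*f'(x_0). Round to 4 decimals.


We compute the gradient at x_0 and apply the update.
f'(x) = 42*x - 23
f'(-7.86) = 42*-7.86 - 23 = -353.12
x_1 = -7.86 - 0.2*-353.12 = 62.764


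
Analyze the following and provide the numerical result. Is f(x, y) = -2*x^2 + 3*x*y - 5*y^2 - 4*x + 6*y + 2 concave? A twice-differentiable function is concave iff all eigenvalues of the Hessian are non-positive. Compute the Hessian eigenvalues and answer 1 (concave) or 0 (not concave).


The Hessian of f(x,y) = -2*x^2 + 3*x*y - 5*y^2 - 4*x + 6*y + 2 is:
H = [[-4, 3], [3, -10]]
Trace = -4 - 10 = -14
Determinant = -4*-10 - (3)^2 = 31
Discriminant = (-14)^2 - 4*31 = 72.0
Eigenvalues: lambda_1 = -11.2426, lambda_2 = -2.7574
The function is concave.

1


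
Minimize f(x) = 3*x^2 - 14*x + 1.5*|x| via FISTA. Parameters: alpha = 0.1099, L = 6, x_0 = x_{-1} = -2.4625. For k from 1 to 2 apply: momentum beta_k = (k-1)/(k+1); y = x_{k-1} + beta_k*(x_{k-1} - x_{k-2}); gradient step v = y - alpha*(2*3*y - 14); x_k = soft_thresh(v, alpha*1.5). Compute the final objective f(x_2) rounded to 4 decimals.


FISTA on f(x) = 3*x^2 - 14*x + 1.5*|x|
L = 6, alpha = 0.1099
Iteration 1: beta = 0.0, y = -2.4625 + 0.0*(-2.4625 + 2.4625) = -2.4625
  grad(y) = -28.775, v = y - alpha*grad = 0.6999
  prox(v) = soft_thresh(0.6999, 0.1649) = 0.535
Iteration 2: beta = 0.3333, y = 0.535 + 0.3333*(0.535 + 2.4625) = 1.5342
  grad(y) = -4.7948, v = y - alpha*grad = 2.0611
  prox(v) = soft_thresh(2.0611, 0.1649) = 1.8963
f(x_2) = 3*1.8963^2 - 14*1.8963 + 1.5*|1.8963| = -12.9159


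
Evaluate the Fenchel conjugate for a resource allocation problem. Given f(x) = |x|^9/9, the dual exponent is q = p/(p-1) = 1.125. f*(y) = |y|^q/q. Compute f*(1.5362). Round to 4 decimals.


The conjugate exponent q satisfies 1/p + 1/q = 1.
p = 9, so q = 9/(9 - 1) = 1.125
|y|^q = 1.5362^1.125 = 1.6209
f*(1.5362) = 1.6209 / 1.125 = 1.4408


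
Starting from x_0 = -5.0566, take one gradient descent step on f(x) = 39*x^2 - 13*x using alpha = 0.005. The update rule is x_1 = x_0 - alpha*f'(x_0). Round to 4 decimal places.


We compute the gradient at x_0 and apply the update.
f'(x) = 78*x - 13
f'(-5.0566) = 78*-5.0566 - 13 = -407.4148
x_1 = -5.0566 - 0.005*-407.4148 = -3.0195


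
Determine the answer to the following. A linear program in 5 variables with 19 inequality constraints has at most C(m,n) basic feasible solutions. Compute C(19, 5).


Each vertex corresponds to some choice of n active constraints out of m, so the number of vertices is at most C(m, n) = m! / (n!(m-n)!).
m = 19, n = 5
Numerator: 19 * 18 * 17 * 16 * 15
Denominator: 5! = 120
C(19, 5) = 11628


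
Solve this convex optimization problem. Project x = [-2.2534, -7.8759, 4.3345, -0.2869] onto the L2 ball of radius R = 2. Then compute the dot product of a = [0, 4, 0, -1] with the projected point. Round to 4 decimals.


Step 1: Compute ||x|| (intermediates to 6 decimals).
||x|| = sqrt((-2.2534)^2 + (-7.8759)^2 + 4.3345^2 + (-0.2869)^2) = 9.272422
Step 2: Project.
Since ||x|| > R, scale = R/||x|| = 2/9.272422 = 0.215693, proj(x) = scale * x
proj(x) = [-0.486043, -1.698776, 0.934921, -0.061882]
Step 3: Dot product.
a^T * proj(x) = 0*(-0.486043) + 4*(-1.698776) + 0*0.934921 - 1*(-0.061882) = -6.7332


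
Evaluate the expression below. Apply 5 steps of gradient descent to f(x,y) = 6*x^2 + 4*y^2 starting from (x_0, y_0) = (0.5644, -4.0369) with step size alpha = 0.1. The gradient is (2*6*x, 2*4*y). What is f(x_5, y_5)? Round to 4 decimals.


Gradient descent on f(x,y) = 6*x^2 + 4*y^2.
Starting point: (0.5644, -4.0369), alpha = 0.1
Step 1: grad_x = 2*6*0.5644 = 6.7728, grad_y = 2*4*-4.0369 = -32.2952
  x_1 = 0.5644 - 0.1*6.7728 = -0.1129
  y_1 = -4.0369 - 0.1*-32.2952 = -0.8074
Step 2: grad_x = 2*6*-0.1129 = -1.3546, grad_y = 2*4*-0.8074 = -6.459
  x_2 = -0.1129 - 0.1*-1.3546 = 0.0226
  y_2 = -0.8074 - 0.1*-6.459 = -0.1615
Step 3: grad_x = 2*6*0.0226 = 0.2709, grad_y = 2*4*-0.1615 = -1.2918
  x_3 = 0.0226 - 0.1*0.2709 = -0.0045
  y_3 = -0.1615 - 0.1*-1.2918 = -0.0323
Step 4: grad_x = 2*6*-0.0045 = -0.0542, grad_y = 2*4*-0.0323 = -0.2584
  x_4 = -0.0045 - 0.1*-0.0542 = 0.0009
  y_4 = -0.0323 - 0.1*-0.2584 = -0.0065
Step 5: grad_x = 2*6*0.0009 = 0.0108, grad_y = 2*4*-0.0065 = -0.0517
  x_5 = 0.0009 - 0.1*0.0108 = -0.0002
  y_5 = -0.0065 - 0.1*-0.0517 = -0.0013
f(-0.0002, -0.0013) = 6*(-0.0002)^2 + 4*(-0.0013)^2 = 0.0


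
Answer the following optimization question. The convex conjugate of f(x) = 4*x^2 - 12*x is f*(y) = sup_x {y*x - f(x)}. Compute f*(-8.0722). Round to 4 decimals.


f*(y) = sup_x {y*x - a*x^2 - b*x} = sup_x {(y-b)*x - a*x^2}
FOC: (y - b) - 2a*x = 0 => x* = (y - b)/(2a)
x* = (-8.0722 + 12)/(2*4) = 0.491
f*(-8.0722) = (y-b)^2/(4a) = (-8.0722 + 12)^2/(4*4)
= 15.4276/16 = 0.9642


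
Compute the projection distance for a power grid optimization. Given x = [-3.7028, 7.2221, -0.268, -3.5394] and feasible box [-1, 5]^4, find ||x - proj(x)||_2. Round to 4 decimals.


Project each component onto [-1, 5].
clip(-3.7028) = -1.0, clip(7.2221) = 5.0, clip(-0.268) = -0.268, clip(-3.5394) = -1.0
Projection = [-1.0, 5.0, -0.268, -1.0]
Squared diffs: [7.3051, 4.9377, 0.0, 6.4486]
Distance = sqrt(18.6914) = 4.3234


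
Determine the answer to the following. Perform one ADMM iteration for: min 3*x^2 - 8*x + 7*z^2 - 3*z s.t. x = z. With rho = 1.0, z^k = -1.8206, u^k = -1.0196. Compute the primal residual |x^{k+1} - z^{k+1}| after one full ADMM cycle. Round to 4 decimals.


ADMM iteration with rho = 1.0, z^k = -1.8206, u^k = -1.0196
Step 1: x-update.
Minimize 3*x^2 - 8*x + (1.0/2)*(x + 1.8206 - 1.0196)^2
FOC: (2*3 + 1.0)*x = 8 + 1.0*(-1.8206 + 1.0196)
x^{k+1} = 1.0284
Step 2: z-update.
Minimize 7*z^2 - 3*z + (1.0/2)*(1.0284 - z - 1.0196)^2
FOC: (2*7 + 1.0)*z = 3 + 1.0*(1.0284 - 1.0196)
z^{k+1} = 0.2006
Step 3: u-update.
u^{k+1} = -1.0196 + 1.0284 - 0.2006 = -0.1918
Step 4: Primal residual = |1.0284 - 0.2006| = 0.8278


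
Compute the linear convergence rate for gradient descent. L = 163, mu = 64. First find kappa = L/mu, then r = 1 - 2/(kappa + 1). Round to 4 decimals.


Step 1: Compute the condition number.
kappa = L/mu = 163/64 = 2.5469
Step 2: Compute the convergence rate.
r = 1 - 2/(kappa + 1) = 1 - 2*mu/(L + mu) = (L - mu)/(L + mu) = 99/227 = 0.4361


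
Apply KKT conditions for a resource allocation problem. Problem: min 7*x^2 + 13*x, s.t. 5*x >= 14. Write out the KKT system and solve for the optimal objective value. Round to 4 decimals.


Step 1: Try lambda = 0 (constraint inactive).
x_unc = -13/(2*7) = -0.9286
Check: 5*-0.9286 = -4.643 < 14 -- violated!
Step 2: Constraint must be active: 5*x = 14
x* = 14/5 = 2.8
lambda = (2*7*2.8 + 13)/5 = 10.44
Step 3: Compute optimal value.
f(x*) = 7*2.8^2 + 13*2.8 = 91.28


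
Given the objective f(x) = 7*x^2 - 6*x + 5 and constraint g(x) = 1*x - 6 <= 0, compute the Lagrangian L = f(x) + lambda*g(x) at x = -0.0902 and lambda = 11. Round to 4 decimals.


Step 1: Evaluate f(x).
f(-0.0902) = 7*(-0.0902)^2 - 6*(-0.0902) + 5 = 5.5982
Step 2: Evaluate g(x).
g(-0.0902) = 1*-0.0902 - 6 = -6.0902
Step 3: Compute Lagrangian.
L = 5.5982 + 11*-6.0902 = -61.394


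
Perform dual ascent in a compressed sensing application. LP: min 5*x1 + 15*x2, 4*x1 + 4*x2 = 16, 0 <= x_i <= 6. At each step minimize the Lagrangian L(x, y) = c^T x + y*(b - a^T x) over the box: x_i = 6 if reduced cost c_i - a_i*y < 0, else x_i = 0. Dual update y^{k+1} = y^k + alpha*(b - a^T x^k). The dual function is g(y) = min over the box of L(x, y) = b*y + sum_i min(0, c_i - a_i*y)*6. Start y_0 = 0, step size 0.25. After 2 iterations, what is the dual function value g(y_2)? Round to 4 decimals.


Dual ascent for LP: min 5*x1 + 15*x2, 4*x1 + 4*x2 = 16, 0 <= x_i <= 6
Step 1: y^k = 0.0, reduced costs: (5.0, 15.0)
  x^k = (0.0, 0.0), subgradient = b - a^T x = 16.0
  y^{k+1} = 0.0 + 0.25*16.0 = 4.0
Step 2: y^k = 4.0, reduced costs: (-11.0, -1.0)
  x^k = (6.0, 6.0), subgradient = b - a^T x = -32.0
  y^{k+1} = 4.0 + 0.25*-32.0 = -4.0
Dual objective at y_2 = -4.0: reduced costs (21.0, 31.0), box minimizer x = (0.0, 0.0)
g(y_2) = b*y + (c1 - a1*y)*x1 + (c2 - a2*y)*x2 = 16*(-4.0) + 21.0*0.0 + 31.0*0.0 = -64.0 + 0.0 + 0.0 = -64.0


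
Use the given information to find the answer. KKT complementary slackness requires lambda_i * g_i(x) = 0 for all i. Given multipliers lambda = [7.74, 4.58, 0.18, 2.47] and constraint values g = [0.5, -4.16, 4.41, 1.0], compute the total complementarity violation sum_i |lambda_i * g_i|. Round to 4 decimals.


KKT complementary slackness check:
lambda_1 * g_1 = 7.74 * 0.5 = 3.87
lambda_2 * g_2 = 4.58 * -4.16 = -19.0528
lambda_3 * g_3 = 0.18 * 4.41 = 0.7938
lambda_4 * g_4 = 2.47 * 1.0 = 2.47
Total violation = 3.87 + 19.0528 + 0.7938 + 2.47 = 26.1866


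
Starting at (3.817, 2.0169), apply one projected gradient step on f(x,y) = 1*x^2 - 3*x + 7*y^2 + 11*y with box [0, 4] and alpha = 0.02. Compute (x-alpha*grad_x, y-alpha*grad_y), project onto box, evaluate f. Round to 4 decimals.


Step 1: Compute gradient at (3.817, 2.0169).
grad_x = 2*1*3.817 - 3 = 4.634
grad_y = 2*7*2.0169 + 11 = 39.2366
Step 2: Gradient step.
x_raw = 3.817 - 0.02*4.634 = 3.7243
y_raw = 2.0169 - 0.02*39.2366 = 1.2322
Step 3: Project onto [0, 4].
x_proj = clip(3.7243) = 3.7243
y_proj = clip(1.2322) = 1.2322
Step 4: Evaluate f.
f(3.7243, 1.2322) = 26.8791


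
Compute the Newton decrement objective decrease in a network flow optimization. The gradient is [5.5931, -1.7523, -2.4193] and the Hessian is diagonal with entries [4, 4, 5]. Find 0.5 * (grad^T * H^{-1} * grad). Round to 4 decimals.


Step 1: H is diagonal, so H^(-1) * g = [1.3983, -0.4381, -0.4839].
Step 2: g^T H^(-1) g = sum_i g_i^2 / H_ii
  = (5.5931)^2/4 + (-1.7523)^2/4 + (-2.4193)^2/5
  = 7.8207 + 0.7676 + 1.1706 = 9.7589
Step 3: Objective decrease = 0.5 * g^T H^(-1) g = 4.8795


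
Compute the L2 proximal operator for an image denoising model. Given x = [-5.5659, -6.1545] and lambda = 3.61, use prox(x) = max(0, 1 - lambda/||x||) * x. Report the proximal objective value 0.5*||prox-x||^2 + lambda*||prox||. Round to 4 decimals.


Step 1: Compute ||x||.
||x|| = 8.298
Step 2: Compute scaling factor.
scale = max(0, 1 - 3.61/8.298) = 0.565
Step 3: prox(x) = [-3.1445, -3.477]
||prox(x)|| = 4.688
Step 4: Proximal objective.
0.5*||prox-x||^2 = 6.5161
lambda*||prox|| = 16.9237
Total = 23.4398


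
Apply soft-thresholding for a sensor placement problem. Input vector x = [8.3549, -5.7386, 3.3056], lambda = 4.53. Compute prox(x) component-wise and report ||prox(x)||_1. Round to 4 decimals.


Soft-thresholding with lambda = 4.53:
prox(8.3549) = sign(8.3549)*max(|8.3549| - 4.53, 0) = 3.8249
prox(-5.7386) = sign(-5.7386)*max(|-5.7386| - 4.53, 0) = -1.2086
prox(3.3056) = sign(3.3056)*max(|3.3056| - 4.53, 0) = 0.0
prox(x) = [3.8249, -1.2086, 0.0]
||prox(x)||_1 = 3.8249 + 1.2086 + 0.0 = 5.0335


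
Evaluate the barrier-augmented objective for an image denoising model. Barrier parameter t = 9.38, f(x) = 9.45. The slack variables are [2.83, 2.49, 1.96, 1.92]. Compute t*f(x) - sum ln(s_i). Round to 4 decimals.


Step 1: Compute log-barrier.
ln values: [1.0403, 0.9123, 0.6729, 0.6523]
phi = -(1.0403 + 0.9123 + 0.6729 + 0.6523) = -3.2778
Step 2: Compute augmented objective.
t*f(x) = 9.38*9.45 = 88.641
Total = 88.641 - 3.2778 = 85.3632


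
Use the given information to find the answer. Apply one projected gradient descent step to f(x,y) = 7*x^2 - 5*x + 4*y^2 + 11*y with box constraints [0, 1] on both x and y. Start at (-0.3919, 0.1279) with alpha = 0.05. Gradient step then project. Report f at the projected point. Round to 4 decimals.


Step 1: Compute gradient at (-0.3919, 0.1279).
grad_x = 2*7*-0.3919 - 5 = -10.4866
grad_y = 2*4*0.1279 + 11 = 12.0232
Step 2: Gradient step.
x_raw = -0.3919 - 0.05*-10.4866 = 0.1324
y_raw = 0.1279 - 0.05*12.0232 = -0.4733
Step 3: Project onto [0, 1].
x_proj = clip(0.1324) = 0.1324
y_proj = clip(-0.4733) = 0.0
Step 4: Evaluate f.
f(0.1324, 0.0) = -0.5394


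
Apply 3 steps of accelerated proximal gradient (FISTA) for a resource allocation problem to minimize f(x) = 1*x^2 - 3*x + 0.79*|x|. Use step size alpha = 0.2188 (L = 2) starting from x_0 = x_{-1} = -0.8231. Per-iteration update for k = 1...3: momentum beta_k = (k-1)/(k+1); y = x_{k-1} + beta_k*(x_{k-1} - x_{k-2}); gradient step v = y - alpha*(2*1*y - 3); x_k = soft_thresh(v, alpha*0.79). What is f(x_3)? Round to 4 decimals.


FISTA on f(x) = 1*x^2 - 3*x + 0.79*|x|
L = 2, alpha = 0.2188
Iteration 1: beta = 0.0, y = -0.8231 + 0.0*(-0.8231 + 0.8231) = -0.8231
  grad(y) = -4.6462, v = y - alpha*grad = 0.1935
  prox(v) = soft_thresh(0.1935, 0.1729) = 0.0206
Iteration 2: beta = 0.3333, y = 0.0206 + 0.3333*(0.0206 + 0.8231) = 0.3019
  grad(y) = -2.3962, v = y - alpha*grad = 0.8262
  prox(v) = soft_thresh(0.8262, 0.1729) = 0.6533
Iteration 3: beta = 0.5, y = 0.6533 + 0.5*(0.6533 - 0.0206) = 0.9697
  grad(y) = -1.0607, v = y - alpha*grad = 1.2017
  prox(v) = soft_thresh(1.2017, 0.1729) = 1.0289
f(x_3) = 1*1.0289^2 - 3*1.0289 + 0.79*|1.0289| = -1.2152


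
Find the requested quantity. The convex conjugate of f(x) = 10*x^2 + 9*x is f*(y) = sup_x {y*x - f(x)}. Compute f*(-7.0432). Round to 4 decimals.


f*(y) = sup_x {y*x - a*x^2 - b*x} = sup_x {(y-b)*x - a*x^2}
FOC: (y - b) - 2a*x = 0 => x* = (y - b)/(2a)
x* = (-7.0432 - 9)/(2*10) = -0.8022
f*(-7.0432) = (y-b)^2/(4a) = (-7.0432 - 9)^2/(4*10)
= 257.3843/40 = 6.4346


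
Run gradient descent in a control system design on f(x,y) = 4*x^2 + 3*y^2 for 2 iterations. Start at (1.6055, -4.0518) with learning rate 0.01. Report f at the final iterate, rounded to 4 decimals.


Gradient descent on f(x,y) = 4*x^2 + 3*y^2.
Starting point: (1.6055, -4.0518), alpha = 0.01
Step 1: grad_x = 2*4*1.6055 = 12.844, grad_y = 2*3*-4.0518 = -24.3108
  x_1 = 1.6055 - 0.01*12.844 = 1.4771
  y_1 = -4.0518 - 0.01*-24.3108 = -3.8087
Step 2: grad_x = 2*4*1.4771 = 11.8165, grad_y = 2*3*-3.8087 = -22.8522
  x_2 = 1.4771 - 0.01*11.8165 = 1.3589
  y_2 = -3.8087 - 0.01*-22.8522 = -3.5802
f(1.3589, -3.5802) = 4*1.3589^2 + 3*(-3.5802)^2 = 45.8392


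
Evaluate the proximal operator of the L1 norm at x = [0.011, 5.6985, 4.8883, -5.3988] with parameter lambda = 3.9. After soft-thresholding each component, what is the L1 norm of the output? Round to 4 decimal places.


Soft-thresholding with lambda = 3.9:
prox(0.011) = sign(0.011)*max(|0.011| - 3.9, 0) = 0.0
prox(5.6985) = sign(5.6985)*max(|5.6985| - 3.9, 0) = 1.7985
prox(4.8883) = sign(4.8883)*max(|4.8883| - 3.9, 0) = 0.9883
prox(-5.3988) = sign(-5.3988)*max(|-5.3988| - 3.9, 0) = -1.4988
prox(x) = [0.0, 1.7985, 0.9883, -1.4988]
||prox(x)||_1 = 0.0 + 1.7985 + 0.9883 + 1.4988 = 4.2856


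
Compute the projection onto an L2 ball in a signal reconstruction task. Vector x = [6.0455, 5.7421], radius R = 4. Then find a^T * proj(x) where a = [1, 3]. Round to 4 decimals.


Step 1: Compute ||x|| (intermediates to 6 decimals).
||x|| = sqrt(6.0455^2 + 5.7421^2) = 8.337852
Step 2: Project.
Since ||x|| > R, scale = R/||x|| = 4/8.337852 = 0.47974, proj(x) = scale * x
proj(x) = [2.900268, 2.754715]
Step 3: Dot product.
a^T * proj(x) = 1*2.900268 + 3*2.754715 = 11.1644


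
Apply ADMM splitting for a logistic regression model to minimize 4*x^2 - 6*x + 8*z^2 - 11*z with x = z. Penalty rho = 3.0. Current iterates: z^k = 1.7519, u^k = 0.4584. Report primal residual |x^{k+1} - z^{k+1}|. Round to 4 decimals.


ADMM iteration with rho = 3.0, z^k = 1.7519, u^k = 0.4584
Step 1: x-update.
Minimize 4*x^2 - 6*x + (3.0/2)*(x - 1.7519 + 0.4584)^2
FOC: (2*4 + 3.0)*x = 6 + 3.0*(1.7519 - 0.4584)
x^{k+1} = 0.8982
Step 2: z-update.
Minimize 8*z^2 - 11*z + (3.0/2)*(0.8982 - z + 0.4584)^2
FOC: (2*8 + 3.0)*z = 11 + 3.0*(0.8982 + 0.4584)
z^{k+1} = 0.7932
Step 3: u-update.
u^{k+1} = 0.4584 + 0.8982 - 0.7932 = 0.5635
Step 4: Primal residual = |0.8982 - 0.7932| = 0.1051


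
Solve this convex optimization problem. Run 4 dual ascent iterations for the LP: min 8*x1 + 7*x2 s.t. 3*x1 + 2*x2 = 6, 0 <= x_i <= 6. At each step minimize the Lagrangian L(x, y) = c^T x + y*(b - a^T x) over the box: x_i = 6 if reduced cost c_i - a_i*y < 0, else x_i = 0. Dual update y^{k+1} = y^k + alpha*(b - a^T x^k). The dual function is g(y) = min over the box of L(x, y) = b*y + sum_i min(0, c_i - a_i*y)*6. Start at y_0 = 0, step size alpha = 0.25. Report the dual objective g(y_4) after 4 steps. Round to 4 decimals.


Dual ascent for LP: min 8*x1 + 7*x2, 3*x1 + 2*x2 = 6, 0 <= x_i <= 6
Step 1: y^k = 0.0, reduced costs: (8.0, 7.0)
  x^k = (0.0, 0.0), subgradient = b - a^T x = 6.0
  y^{k+1} = 0.0 + 0.25*6.0 = 1.5
Step 2: y^k = 1.5, reduced costs: (3.5, 4.0)
  x^k = (0.0, 0.0), subgradient = b - a^T x = 6.0
  y^{k+1} = 1.5 + 0.25*6.0 = 3.0
Step 3: y^k = 3.0, reduced costs: (-1.0, 1.0)
  x^k = (6.0, 0.0), subgradient = b - a^T x = -12.0
  y^{k+1} = 3.0 + 0.25*-12.0 = 0.0
Step 4: y^k = 0.0, reduced costs: (8.0, 7.0)
  x^k = (0.0, 0.0), subgradient = b - a^T x = 6.0
  y^{k+1} = 0.0 + 0.25*6.0 = 1.5
Dual objective at y_4 = 1.5: reduced costs (3.5, 4.0), box minimizer x = (0.0, 0.0)
g(y_4) = b*y + (c1 - a1*y)*x1 + (c2 - a2*y)*x2 = 6*1.5 + 3.5*0.0 + 4.0*0.0 = 9.0 + 0.0 + 0.0 = 9.0


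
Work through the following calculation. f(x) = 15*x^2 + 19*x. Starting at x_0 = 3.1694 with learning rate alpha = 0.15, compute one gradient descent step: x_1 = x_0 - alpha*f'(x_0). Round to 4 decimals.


We compute the gradient at x_0 and apply the update.
f'(x) = 30*x + 19
f'(3.1694) = 30*3.1694 + 19 = 114.082
x_1 = 3.1694 - 0.15*114.082 = -13.9429


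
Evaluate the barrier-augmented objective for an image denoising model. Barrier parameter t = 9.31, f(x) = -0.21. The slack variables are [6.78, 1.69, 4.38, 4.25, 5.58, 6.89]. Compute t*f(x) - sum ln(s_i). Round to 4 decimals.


Step 1: Compute log-barrier.
ln values: [1.914, 0.5247, 1.477, 1.4469, 1.7192, 1.9301]
phi = -(1.914 + 0.5247 + 1.477 + 1.4469 + 1.7192 + 1.9301) = -9.0119
Step 2: Compute augmented objective.
t*f(x) = 9.31*-0.21 = -1.9551
Total = -1.9551 - 9.0119 = -10.967


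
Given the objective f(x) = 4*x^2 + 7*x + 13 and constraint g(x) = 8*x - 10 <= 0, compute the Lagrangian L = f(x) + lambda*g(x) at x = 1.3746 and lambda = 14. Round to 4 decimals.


Step 1: Evaluate f(x).
f(1.3746) = 4*1.3746^2 + 7*1.3746 + 13 = 30.1803
Step 2: Evaluate g(x).
g(1.3746) = 8*1.3746 - 10 = 0.9968
Step 3: Compute Lagrangian.
L = 30.1803 + 14*0.9968 = 44.1355


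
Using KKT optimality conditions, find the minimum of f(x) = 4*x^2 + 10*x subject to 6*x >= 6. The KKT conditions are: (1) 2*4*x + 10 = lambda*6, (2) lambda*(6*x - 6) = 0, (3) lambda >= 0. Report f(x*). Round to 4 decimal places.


Step 1: Try lambda = 0 (constraint inactive).
x_unc = -10/(2*4) = -1.25
Check: 6*-1.25 = -7.5 < 6 -- violated!
Step 2: Constraint must be active: 6*x = 6
x* = 6/6 = 1.0
lambda = (2*4*1.0 + 10)/6 = 3.0
Step 3: Compute optimal value.
f(x*) = 4*1.0^2 + 10*1.0 = 14.0


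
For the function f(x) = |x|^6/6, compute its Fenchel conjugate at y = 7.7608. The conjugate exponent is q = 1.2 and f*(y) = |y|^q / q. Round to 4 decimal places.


The conjugate exponent q satisfies 1/p + 1/q = 1.
p = 6, so q = 6/(6 - 1) = 1.2
|y|^q = 7.7608^1.2 = 11.692
f*(7.7608) = 11.692 / 1.2 = 9.7433


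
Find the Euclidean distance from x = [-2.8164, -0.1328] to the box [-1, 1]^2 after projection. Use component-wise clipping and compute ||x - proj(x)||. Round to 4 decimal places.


Project each component onto [-1, 1].
clip(-2.8164) = -1.0, clip(-0.1328) = -0.1328
Projection = [-1.0, -0.1328]
Squared diffs: [3.2993, 0.0]
Distance = sqrt(3.2993) = 1.8164


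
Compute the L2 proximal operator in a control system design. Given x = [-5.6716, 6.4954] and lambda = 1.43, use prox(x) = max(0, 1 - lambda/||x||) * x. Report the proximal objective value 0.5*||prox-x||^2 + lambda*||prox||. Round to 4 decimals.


Step 1: Compute ||x||.
||x|| = 8.6231
Step 2: Compute scaling factor.
scale = max(0, 1 - 1.43/8.6231) = 0.8342
Step 3: prox(x) = [-4.7311, 5.4182]
||prox(x)|| = 7.1931
Step 4: Proximal objective.
0.5*||prox-x||^2 = 1.0225
lambda*||prox|| = 10.2861
Total = 11.3085


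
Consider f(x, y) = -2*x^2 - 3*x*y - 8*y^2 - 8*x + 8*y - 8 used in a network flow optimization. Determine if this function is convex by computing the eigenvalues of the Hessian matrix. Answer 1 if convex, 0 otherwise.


The Hessian of f(x,y) = -2*x^2 - 3*x*y - 8*y^2 - 8*x + 8*y - 8 is:
H = [[-4, -3], [-3, -16]]
Trace = -4 - 16 = -20
Determinant = -4*-16 - (-3)^2 = 55
Discriminant = (-20)^2 - 4*55 = 180.0
Eigenvalues: lambda_1 = -16.7082, lambda_2 = -3.2918
The function is not convex.

0


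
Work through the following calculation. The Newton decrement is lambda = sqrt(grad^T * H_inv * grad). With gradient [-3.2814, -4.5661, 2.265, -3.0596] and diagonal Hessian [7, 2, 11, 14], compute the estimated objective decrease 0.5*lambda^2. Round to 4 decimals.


Step 1: H is diagonal, so H^(-1) * g = [-0.4688, -2.2831, 0.2059, -0.2185].
Step 2: g^T H^(-1) g = sum_i g_i^2 / H_ii
  = (-3.2814)^2/7 + (-4.5661)^2/2 + (2.265)^2/11 + (-3.0596)^2/14
  = 1.5382 + 10.4246 + 0.4664 + 0.6687 = 13.0979
Step 3: Objective decrease = 0.5 * g^T H^(-1) g = 6.5489


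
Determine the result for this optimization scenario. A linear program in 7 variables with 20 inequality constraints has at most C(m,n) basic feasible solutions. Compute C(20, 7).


Each vertex corresponds to some choice of n active constraints out of m, so the number of vertices is at most C(m, n) = m! / (n!(m-n)!).
m = 20, n = 7
Numerator: 20 * 19 * 18 * 17 * 16 * 15 * 14
Denominator: 7! = 5040
C(20, 7) = 77520


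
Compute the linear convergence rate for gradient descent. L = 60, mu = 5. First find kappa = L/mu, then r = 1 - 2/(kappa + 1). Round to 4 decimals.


Step 1: Compute the condition number.
kappa = L/mu = 60/5 = 12.0
Step 2: Compute the convergence rate.
r = 1 - 2/(kappa + 1) = 1 - 2*mu/(L + mu) = (L - mu)/(L + mu) = 55/65 = 0.8462


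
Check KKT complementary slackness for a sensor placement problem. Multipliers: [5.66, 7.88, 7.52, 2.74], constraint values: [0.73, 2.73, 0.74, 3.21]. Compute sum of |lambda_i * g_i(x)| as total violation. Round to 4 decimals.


KKT complementary slackness check:
lambda_1 * g_1 = 5.66 * 0.73 = 4.1318
lambda_2 * g_2 = 7.88 * 2.73 = 21.5124
lambda_3 * g_3 = 7.52 * 0.74 = 5.5648
lambda_4 * g_4 = 2.74 * 3.21 = 8.7954
Total violation = 4.1318 + 21.5124 + 5.5648 + 8.7954 = 40.0044


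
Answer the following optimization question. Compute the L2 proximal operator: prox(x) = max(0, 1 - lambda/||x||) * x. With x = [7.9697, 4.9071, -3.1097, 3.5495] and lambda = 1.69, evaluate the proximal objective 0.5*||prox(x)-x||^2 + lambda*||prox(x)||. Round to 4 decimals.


Step 1: Compute ||x||.
||x|| = 10.4816
Step 2: Compute scaling factor.
scale = max(0, 1 - 1.69/10.4816) = 0.8388
Step 3: prox(x) = [6.6847, 4.1159, -2.6083, 2.9772]
||prox(x)|| = 8.7916
Step 4: Proximal objective.
0.5*||prox-x||^2 = 1.4281
lambda*||prox|| = 14.8578
Total = 16.2859
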